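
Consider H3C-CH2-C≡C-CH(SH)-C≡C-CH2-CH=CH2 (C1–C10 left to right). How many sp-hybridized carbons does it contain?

4

C1: sp3
C2: sp3
C3: sp ✓
C4: sp ✓
C5: sp3
C6: sp ✓
C7: sp ✓
C8: sp3
C9: sp2
C10: sp2
C3, C4, C6, C7 → 4 sp carbons.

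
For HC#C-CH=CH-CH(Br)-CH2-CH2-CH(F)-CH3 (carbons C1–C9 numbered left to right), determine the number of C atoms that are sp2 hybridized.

2

C1: sp
C2: sp
C3: sp2 ✓
C4: sp2 ✓
C5: sp3
C6: sp3
C7: sp3
C8: sp3
C9: sp3
C3, C4 → 2 sp2 carbons.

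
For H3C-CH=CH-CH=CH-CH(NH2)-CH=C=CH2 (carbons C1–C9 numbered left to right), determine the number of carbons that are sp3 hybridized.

2

C1: sp3 ✓
C2: sp2
C3: sp2
C4: sp2
C5: sp2
C6: sp3 ✓
C7: sp2
C8: sp
C9: sp2
C1, C6 → 2 sp3 carbons.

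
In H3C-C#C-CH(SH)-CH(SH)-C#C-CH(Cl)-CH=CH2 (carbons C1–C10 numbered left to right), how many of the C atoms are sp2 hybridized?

C1: sp3
C2: sp
C3: sp
C4: sp3
C5: sp3
C6: sp
C7: sp
C8: sp3
C9: sp2 ✓
C10: sp2 ✓
C9, C10 → 2 sp2 carbons.

2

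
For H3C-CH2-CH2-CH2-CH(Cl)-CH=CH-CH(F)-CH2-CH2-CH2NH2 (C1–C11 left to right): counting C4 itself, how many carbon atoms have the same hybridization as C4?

C4 is sp3 (only σ bonds).
C1: sp3 ✓
C2: sp3 ✓
C3: sp3 ✓
C4: sp3 ✓
C5: sp3 ✓
C6: sp2
C7: sp2
C8: sp3 ✓
C9: sp3 ✓
C10: sp3 ✓
C11: sp3 ✓
9 carbons are sp3.

9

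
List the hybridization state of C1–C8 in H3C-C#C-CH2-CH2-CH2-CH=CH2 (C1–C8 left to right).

C1 sp3, C2 sp, C3 sp, C4 sp3, C5 sp3, C6 sp3, C7 sp2, C8 sp2

C1: 4 σ bonds; 4 regions of electron density → sp3.
C2: 2 σ bonds, plus two π bonds; 2 regions of electron density → sp.
C3 carries 2 σ bonds, plus two π bonds, giving a steric number of 2, so it is sp.
C4 (4 σ bonds) has steric number 4: sp3.
C5: 4 σ bonds; 4 regions of electron density → sp3.
C6 (4 σ bonds) has steric number 4: sp3.
C7 carries 3 σ bonds, plus one π bond, giving a steric number of 3, so it is sp2.
C8 — 3 σ bonds, plus one π bond. Steric number 3, so sp2.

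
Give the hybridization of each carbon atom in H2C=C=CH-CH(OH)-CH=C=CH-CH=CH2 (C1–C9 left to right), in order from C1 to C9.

C1 (3 σ bonds, plus one π bond) has steric number 3: sp2.
C2 carries 2 σ bonds, plus two π bonds, giving a steric number of 2, so it is sp.
C3 has 3 σ bonds, plus one π bond: steric number 3 → sp2.
C4: 4 σ bonds — 4 electron domains, sp3.
C5: 3 σ bonds, plus one π bond; 3 regions of electron density → sp2.
C6 has 2 σ bonds, plus two π bonds: steric number 2 → sp.
C7: 3 σ bonds, plus one π bond — 3 electron domains, sp2.
C8 has 3 σ bonds, plus one π bond: steric number 3 → sp2.
C9 is sp2: 3 σ bonds, plus one π bond, 3 electron-density regions.

C1 sp2, C2 sp, C3 sp2, C4 sp3, C5 sp2, C6 sp, C7 sp2, C8 sp2, C9 sp2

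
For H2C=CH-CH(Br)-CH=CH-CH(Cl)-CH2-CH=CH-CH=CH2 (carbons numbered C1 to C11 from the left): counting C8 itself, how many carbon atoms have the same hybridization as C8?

8

C8 is sp2 (one π bond).
C1: sp2 ✓
C2: sp2 ✓
C3: sp3
C4: sp2 ✓
C5: sp2 ✓
C6: sp3
C7: sp3
C8: sp2 ✓
C9: sp2 ✓
C10: sp2 ✓
C11: sp2 ✓
8 carbons are sp2.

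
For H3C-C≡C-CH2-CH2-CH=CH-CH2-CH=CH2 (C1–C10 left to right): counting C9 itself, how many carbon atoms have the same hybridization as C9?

C9 is sp2 (one π bond).
C1: sp3
C2: sp
C3: sp
C4: sp3
C5: sp3
C6: sp2 ✓
C7: sp2 ✓
C8: sp3
C9: sp2 ✓
C10: sp2 ✓
4 carbons are sp2.

4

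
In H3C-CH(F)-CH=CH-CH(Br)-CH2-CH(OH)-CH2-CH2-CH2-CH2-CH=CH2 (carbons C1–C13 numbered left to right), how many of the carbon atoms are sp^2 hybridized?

4

C1: sp3
C2: sp3
C3: sp2 ✓
C4: sp2 ✓
C5: sp3
C6: sp3
C7: sp3
C8: sp3
C9: sp3
C10: sp3
C11: sp3
C12: sp2 ✓
C13: sp2 ✓
C3, C4, C12, C13 → 4 sp2 carbons.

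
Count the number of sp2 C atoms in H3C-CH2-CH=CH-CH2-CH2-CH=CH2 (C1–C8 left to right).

4

C1: sp3
C2: sp3
C3: sp2 ✓
C4: sp2 ✓
C5: sp3
C6: sp3
C7: sp2 ✓
C8: sp2 ✓
C3, C4, C7, C8 → 4 sp2 carbons.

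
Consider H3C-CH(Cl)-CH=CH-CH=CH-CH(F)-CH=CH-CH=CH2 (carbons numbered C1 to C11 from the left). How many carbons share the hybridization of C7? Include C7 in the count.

C7 is sp3 (only σ bonds).
C1: sp3 ✓
C2: sp3 ✓
C3: sp2
C4: sp2
C5: sp2
C6: sp2
C7: sp3 ✓
C8: sp2
C9: sp2
C10: sp2
C11: sp2
3 carbons are sp3.

3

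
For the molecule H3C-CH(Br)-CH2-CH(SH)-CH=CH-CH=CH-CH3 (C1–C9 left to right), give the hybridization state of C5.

C5 — 3 σ bonds, plus one π bond. Steric number 3, so sp2.

sp²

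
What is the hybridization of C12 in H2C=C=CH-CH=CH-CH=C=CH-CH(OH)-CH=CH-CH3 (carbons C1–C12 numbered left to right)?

C12 has 4 σ bonds: steric number 4 → sp3.

sp3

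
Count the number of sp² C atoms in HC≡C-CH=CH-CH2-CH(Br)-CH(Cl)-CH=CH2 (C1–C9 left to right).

C1: sp
C2: sp
C3: sp2 ✓
C4: sp2 ✓
C5: sp3
C6: sp3
C7: sp3
C8: sp2 ✓
C9: sp2 ✓
C3, C4, C8, C9 → 4 sp2 carbons.

4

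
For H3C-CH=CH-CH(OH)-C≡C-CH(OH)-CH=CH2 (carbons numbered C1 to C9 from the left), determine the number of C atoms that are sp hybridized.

2

C1: sp3
C2: sp2
C3: sp2
C4: sp3
C5: sp ✓
C6: sp ✓
C7: sp3
C8: sp2
C9: sp2
C5, C6 → 2 sp carbons.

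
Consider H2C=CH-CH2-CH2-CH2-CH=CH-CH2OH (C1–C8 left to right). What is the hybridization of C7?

sp2

C7: 3 σ bonds, plus one π bond; 3 regions of electron density → sp2.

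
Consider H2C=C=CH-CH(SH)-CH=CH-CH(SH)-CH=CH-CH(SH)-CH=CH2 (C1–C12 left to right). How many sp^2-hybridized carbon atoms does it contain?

8

C1: sp2 ✓
C2: sp
C3: sp2 ✓
C4: sp3
C5: sp2 ✓
C6: sp2 ✓
C7: sp3
C8: sp2 ✓
C9: sp2 ✓
C10: sp3
C11: sp2 ✓
C12: sp2 ✓
C1, C3, C5, C6, C8, C9, C11, C12 → 8 sp2 carbons.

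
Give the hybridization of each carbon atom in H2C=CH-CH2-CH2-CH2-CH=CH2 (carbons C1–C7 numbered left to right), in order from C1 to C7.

C1 sp2, C2 sp2, C3 sp3, C4 sp3, C5 sp3, C6 sp2, C7 sp2

C1 — 3 σ bonds, plus one π bond. Steric number 3, so sp2.
C2 has 3 σ bonds, plus one π bond: steric number 3 → sp2.
C3 (4 σ bonds) has steric number 4: sp3.
C4: 4 σ bonds — 4 electron domains, sp3.
C5 (4 σ bonds) has steric number 4: sp3.
C6 carries 3 σ bonds, plus one π bond, giving a steric number of 3, so it is sp2.
C7: 3 σ bonds, plus one π bond; 3 regions of electron density → sp2.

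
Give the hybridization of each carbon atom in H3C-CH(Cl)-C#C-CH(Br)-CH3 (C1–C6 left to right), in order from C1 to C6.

C1 sp3, C2 sp3, C3 sp, C4 sp, C5 sp3, C6 sp3

C1 — 4 σ bonds. Steric number 4, so sp3.
C2 — 4 σ bonds. Steric number 4, so sp3.
C3 has 2 σ bonds, plus two π bonds: steric number 2 → sp.
C4 (2 σ bonds, plus two π bonds) has steric number 2: sp.
C5: 4 σ bonds — 4 electron domains, sp3.
C6 — 4 σ bonds. Steric number 4, so sp3.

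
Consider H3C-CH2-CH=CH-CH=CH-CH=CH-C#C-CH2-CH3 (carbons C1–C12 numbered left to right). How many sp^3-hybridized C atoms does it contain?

C1: sp3 ✓
C2: sp3 ✓
C3: sp2
C4: sp2
C5: sp2
C6: sp2
C7: sp2
C8: sp2
C9: sp
C10: sp
C11: sp3 ✓
C12: sp3 ✓
C1, C2, C11, C12 → 4 sp3 carbons.

4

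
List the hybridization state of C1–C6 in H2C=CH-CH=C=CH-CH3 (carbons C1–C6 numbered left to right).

C1 carries 3 σ bonds, plus one π bond, giving a steric number of 3, so it is sp2.
C2 has 3 σ bonds, plus one π bond: steric number 3 → sp2.
C3 — 3 σ bonds, plus one π bond. Steric number 3, so sp2.
C4 carries 2 σ bonds, plus two π bonds, giving a steric number of 2, so it is sp.
C5 — 3 σ bonds, plus one π bond. Steric number 3, so sp2.
C6: 4 σ bonds; 4 regions of electron density → sp3.

C1 sp2, C2 sp2, C3 sp2, C4 sp, C5 sp2, C6 sp3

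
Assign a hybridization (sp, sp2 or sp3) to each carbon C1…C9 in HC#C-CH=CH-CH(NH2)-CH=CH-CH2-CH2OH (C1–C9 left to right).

C1 carries 2 σ bonds, plus two π bonds, giving a steric number of 2, so it is sp.
C2 — 2 σ bonds, plus two π bonds. Steric number 2, so sp.
C3: 3 σ bonds, plus one π bond — 3 electron domains, sp2.
C4 carries 3 σ bonds, plus one π bond, giving a steric number of 3, so it is sp2.
C5 — 4 σ bonds. Steric number 4, so sp3.
C6: 3 σ bonds, plus one π bond — 3 electron domains, sp2.
C7 carries 3 σ bonds, plus one π bond, giving a steric number of 3, so it is sp2.
C8: 4 σ bonds; 4 regions of electron density → sp3.
C9 has 4 σ bonds: steric number 4 → sp3.

C1 sp, C2 sp, C3 sp2, C4 sp2, C5 sp3, C6 sp2, C7 sp2, C8 sp3, C9 sp3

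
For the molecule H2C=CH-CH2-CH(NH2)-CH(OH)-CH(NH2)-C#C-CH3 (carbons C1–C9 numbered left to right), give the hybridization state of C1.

sp²

C1 carries 3 σ bonds, plus one π bond, giving a steric number of 3, so it is sp2.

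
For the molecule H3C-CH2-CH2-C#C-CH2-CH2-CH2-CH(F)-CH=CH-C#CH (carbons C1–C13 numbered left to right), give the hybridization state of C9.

C9 is sp3: 4 σ bonds, 4 electron-density regions.

sp^3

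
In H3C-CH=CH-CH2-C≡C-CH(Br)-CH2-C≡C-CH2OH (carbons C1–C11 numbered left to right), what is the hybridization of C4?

sp^3

C4 is sp3: 4 σ bonds, 4 electron-density regions.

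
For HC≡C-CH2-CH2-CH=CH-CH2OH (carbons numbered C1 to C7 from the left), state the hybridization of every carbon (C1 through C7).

C1 sp, C2 sp, C3 sp3, C4 sp3, C5 sp2, C6 sp2, C7 sp3

C1 carries 2 σ bonds, plus two π bonds, giving a steric number of 2, so it is sp.
C2 is sp: 2 σ bonds, plus two π bonds, 2 electron-density regions.
C3: 4 σ bonds — 4 electron domains, sp3.
C4: 4 σ bonds; 4 regions of electron density → sp3.
C5: 3 σ bonds, plus one π bond; 3 regions of electron density → sp2.
C6 is sp2: 3 σ bonds, plus one π bond, 3 electron-density regions.
C7 is sp3: 4 σ bonds, 4 electron-density regions.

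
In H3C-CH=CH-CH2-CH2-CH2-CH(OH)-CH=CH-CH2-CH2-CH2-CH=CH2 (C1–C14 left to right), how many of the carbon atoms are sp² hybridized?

6

C1: sp3
C2: sp2 ✓
C3: sp2 ✓
C4: sp3
C5: sp3
C6: sp3
C7: sp3
C8: sp2 ✓
C9: sp2 ✓
C10: sp3
C11: sp3
C12: sp3
C13: sp2 ✓
C14: sp2 ✓
C2, C3, C8, C9, C13, C14 → 6 sp2 carbons.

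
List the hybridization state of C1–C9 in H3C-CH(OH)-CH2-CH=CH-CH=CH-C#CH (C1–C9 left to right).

C1 has 4 σ bonds: steric number 4 → sp3.
C2 — 4 σ bonds. Steric number 4, so sp3.
C3 carries 4 σ bonds, giving a steric number of 4, so it is sp3.
C4 carries 3 σ bonds, plus one π bond, giving a steric number of 3, so it is sp2.
C5: 3 σ bonds, plus one π bond — 3 electron domains, sp2.
C6 — 3 σ bonds, plus one π bond. Steric number 3, so sp2.
C7 carries 3 σ bonds, plus one π bond, giving a steric number of 3, so it is sp2.
C8 (2 σ bonds, plus two π bonds) has steric number 2: sp.
C9 has 2 σ bonds, plus two π bonds: steric number 2 → sp.

C1 sp3, C2 sp3, C3 sp3, C4 sp2, C5 sp2, C6 sp2, C7 sp2, C8 sp, C9 sp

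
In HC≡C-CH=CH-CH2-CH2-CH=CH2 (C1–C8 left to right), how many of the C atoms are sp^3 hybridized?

C1: sp
C2: sp
C3: sp2
C4: sp2
C5: sp3 ✓
C6: sp3 ✓
C7: sp2
C8: sp2
C5, C6 → 2 sp3 carbons.

2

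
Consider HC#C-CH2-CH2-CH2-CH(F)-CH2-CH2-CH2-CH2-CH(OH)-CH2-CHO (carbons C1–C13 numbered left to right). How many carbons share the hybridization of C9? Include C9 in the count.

C9 is sp3 (only σ bonds).
C1: sp
C2: sp
C3: sp3 ✓
C4: sp3 ✓
C5: sp3 ✓
C6: sp3 ✓
C7: sp3 ✓
C8: sp3 ✓
C9: sp3 ✓
C10: sp3 ✓
C11: sp3 ✓
C12: sp3 ✓
C13: sp2
10 carbons are sp3.

10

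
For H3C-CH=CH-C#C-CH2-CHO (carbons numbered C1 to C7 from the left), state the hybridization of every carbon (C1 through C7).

C1 carries 4 σ bonds, giving a steric number of 4, so it is sp3.
C2 is sp2: 3 σ bonds, plus one π bond, 3 electron-density regions.
C3 is sp2: 3 σ bonds, plus one π bond, 3 electron-density regions.
C4: 2 σ bonds, plus two π bonds — 2 electron domains, sp.
C5 carries 2 σ bonds, plus two π bonds, giving a steric number of 2, so it is sp.
C6 carries 4 σ bonds, giving a steric number of 4, so it is sp3.
C7 (3 σ bonds, plus one π bond) has steric number 3: sp2.

C1 sp3, C2 sp2, C3 sp2, C4 sp, C5 sp, C6 sp3, C7 sp2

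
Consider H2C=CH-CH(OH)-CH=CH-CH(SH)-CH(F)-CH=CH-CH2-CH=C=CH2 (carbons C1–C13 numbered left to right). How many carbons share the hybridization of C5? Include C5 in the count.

C5 is sp2 (one π bond).
C1: sp2 ✓
C2: sp2 ✓
C3: sp3
C4: sp2 ✓
C5: sp2 ✓
C6: sp3
C7: sp3
C8: sp2 ✓
C9: sp2 ✓
C10: sp3
C11: sp2 ✓
C12: sp
C13: sp2 ✓
8 carbons are sp2.

8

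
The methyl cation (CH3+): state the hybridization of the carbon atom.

sp²

Three σ bonds to H, empty p orbital → sp2, trigonal planar.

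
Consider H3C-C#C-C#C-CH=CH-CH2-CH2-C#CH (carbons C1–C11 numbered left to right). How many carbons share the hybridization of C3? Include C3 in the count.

6

C3 is sp (two π bonds).
C1: sp3
C2: sp ✓
C3: sp ✓
C4: sp ✓
C5: sp ✓
C6: sp2
C7: sp2
C8: sp3
C9: sp3
C10: sp ✓
C11: sp ✓
6 carbons are sp.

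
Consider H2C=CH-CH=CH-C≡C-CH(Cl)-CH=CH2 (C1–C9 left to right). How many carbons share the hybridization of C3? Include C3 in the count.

C3 is sp2 (one π bond).
C1: sp2 ✓
C2: sp2 ✓
C3: sp2 ✓
C4: sp2 ✓
C5: sp
C6: sp
C7: sp3
C8: sp2 ✓
C9: sp2 ✓
6 carbons are sp2.

6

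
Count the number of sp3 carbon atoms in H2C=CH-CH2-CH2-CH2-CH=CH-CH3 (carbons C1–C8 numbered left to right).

4

C1: sp2
C2: sp2
C3: sp3 ✓
C4: sp3 ✓
C5: sp3 ✓
C6: sp2
C7: sp2
C8: sp3 ✓
C3, C4, C5, C8 → 4 sp3 carbons.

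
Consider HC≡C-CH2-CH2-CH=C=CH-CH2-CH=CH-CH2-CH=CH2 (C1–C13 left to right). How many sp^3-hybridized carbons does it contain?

4

C1: sp
C2: sp
C3: sp3 ✓
C4: sp3 ✓
C5: sp2
C6: sp
C7: sp2
C8: sp3 ✓
C9: sp2
C10: sp2
C11: sp3 ✓
C12: sp2
C13: sp2
C3, C4, C8, C11 → 4 sp3 carbons.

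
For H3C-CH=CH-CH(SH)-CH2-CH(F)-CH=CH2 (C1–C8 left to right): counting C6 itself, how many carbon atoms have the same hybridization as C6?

4

C6 is sp3 (only σ bonds).
C1: sp3 ✓
C2: sp2
C3: sp2
C4: sp3 ✓
C5: sp3 ✓
C6: sp3 ✓
C7: sp2
C8: sp2
4 carbons are sp3.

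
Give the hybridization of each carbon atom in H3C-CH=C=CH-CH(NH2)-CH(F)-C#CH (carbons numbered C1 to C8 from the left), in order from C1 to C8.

C1 (4 σ bonds) has steric number 4: sp3.
C2 carries 3 σ bonds, plus one π bond, giving a steric number of 3, so it is sp2.
C3 is sp: 2 σ bonds, plus two π bonds, 2 electron-density regions.
C4 (3 σ bonds, plus one π bond) has steric number 3: sp2.
C5 carries 4 σ bonds, giving a steric number of 4, so it is sp3.
C6: 4 σ bonds; 4 regions of electron density → sp3.
C7 carries 2 σ bonds, plus two π bonds, giving a steric number of 2, so it is sp.
C8 (2 σ bonds, plus two π bonds) has steric number 2: sp.

C1 sp3, C2 sp2, C3 sp, C4 sp2, C5 sp3, C6 sp3, C7 sp, C8 sp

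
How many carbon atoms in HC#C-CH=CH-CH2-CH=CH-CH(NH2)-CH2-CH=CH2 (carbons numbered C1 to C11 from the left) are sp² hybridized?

C1: sp
C2: sp
C3: sp2 ✓
C4: sp2 ✓
C5: sp3
C6: sp2 ✓
C7: sp2 ✓
C8: sp3
C9: sp3
C10: sp2 ✓
C11: sp2 ✓
C3, C4, C6, C7, C10, C11 → 6 sp2 carbons.

6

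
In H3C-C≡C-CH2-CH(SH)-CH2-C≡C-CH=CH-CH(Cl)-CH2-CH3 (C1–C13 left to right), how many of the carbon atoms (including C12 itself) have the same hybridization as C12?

C12 is sp3 (only σ bonds).
C1: sp3 ✓
C2: sp
C3: sp
C4: sp3 ✓
C5: sp3 ✓
C6: sp3 ✓
C7: sp
C8: sp
C9: sp2
C10: sp2
C11: sp3 ✓
C12: sp3 ✓
C13: sp3 ✓
7 carbons are sp3.

7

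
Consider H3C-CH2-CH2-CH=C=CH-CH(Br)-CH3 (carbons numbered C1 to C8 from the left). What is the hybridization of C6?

C6 has 3 σ bonds, plus one π bond: steric number 3 → sp2.

sp²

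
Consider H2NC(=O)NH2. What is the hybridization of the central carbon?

The central carbon (3 σ bonds, plus one π bond) has steric number 3: sp2.

sp2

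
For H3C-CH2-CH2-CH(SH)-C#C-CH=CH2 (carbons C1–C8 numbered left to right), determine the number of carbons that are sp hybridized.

2

C1: sp3
C2: sp3
C3: sp3
C4: sp3
C5: sp ✓
C6: sp ✓
C7: sp2
C8: sp2
C5, C6 → 2 sp carbons.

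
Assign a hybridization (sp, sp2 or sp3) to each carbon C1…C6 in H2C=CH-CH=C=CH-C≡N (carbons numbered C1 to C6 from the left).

C1 sp2, C2 sp2, C3 sp2, C4 sp, C5 sp2, C6 sp

C1 is sp2: 3 σ bonds, plus one π bond, 3 electron-density regions.
C2: 3 σ bonds, plus one π bond — 3 electron domains, sp2.
C3 — 3 σ bonds, plus one π bond. Steric number 3, so sp2.
C4: 2 σ bonds, plus two π bonds — 2 electron domains, sp.
C5 carries 3 σ bonds, plus one π bond, giving a steric number of 3, so it is sp2.
C6 carries 2 σ bonds, plus two π bonds, giving a steric number of 2, so it is sp.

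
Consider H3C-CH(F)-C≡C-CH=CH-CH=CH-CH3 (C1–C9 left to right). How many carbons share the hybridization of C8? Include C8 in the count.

4

C8 is sp2 (one π bond).
C1: sp3
C2: sp3
C3: sp
C4: sp
C5: sp2 ✓
C6: sp2 ✓
C7: sp2 ✓
C8: sp2 ✓
C9: sp3
4 carbons are sp2.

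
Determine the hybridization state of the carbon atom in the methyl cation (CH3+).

Three σ bonds to H, empty p orbital → sp2, trigonal planar.

sp2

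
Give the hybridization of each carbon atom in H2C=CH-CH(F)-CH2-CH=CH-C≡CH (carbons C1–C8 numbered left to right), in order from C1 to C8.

C1 sp2, C2 sp2, C3 sp3, C4 sp3, C5 sp2, C6 sp2, C7 sp, C8 sp

C1: 3 σ bonds, plus one π bond; 3 regions of electron density → sp2.
C2 — 3 σ bonds, plus one π bond. Steric number 3, so sp2.
C3 carries 4 σ bonds, giving a steric number of 4, so it is sp3.
C4 carries 4 σ bonds, giving a steric number of 4, so it is sp3.
C5 (3 σ bonds, plus one π bond) has steric number 3: sp2.
C6 is sp2: 3 σ bonds, plus one π bond, 3 electron-density regions.
C7 carries 2 σ bonds, plus two π bonds, giving a steric number of 2, so it is sp.
C8 carries 2 σ bonds, plus two π bonds, giving a steric number of 2, so it is sp.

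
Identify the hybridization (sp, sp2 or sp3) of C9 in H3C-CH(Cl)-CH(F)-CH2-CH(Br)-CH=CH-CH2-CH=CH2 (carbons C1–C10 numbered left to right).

C9 carries 3 σ bonds, plus one π bond, giving a steric number of 3, so it is sp2.

sp²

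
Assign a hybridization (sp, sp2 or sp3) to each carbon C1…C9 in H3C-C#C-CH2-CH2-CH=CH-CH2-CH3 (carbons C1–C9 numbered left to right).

C1 sp3, C2 sp, C3 sp, C4 sp3, C5 sp3, C6 sp2, C7 sp2, C8 sp3, C9 sp3

C1 has 4 σ bonds: steric number 4 → sp3.
C2 — 2 σ bonds, plus two π bonds. Steric number 2, so sp.
C3 is sp: 2 σ bonds, plus two π bonds, 2 electron-density regions.
C4 is sp3: 4 σ bonds, 4 electron-density regions.
C5 carries 4 σ bonds, giving a steric number of 4, so it is sp3.
C6 (3 σ bonds, plus one π bond) has steric number 3: sp2.
C7 carries 3 σ bonds, plus one π bond, giving a steric number of 3, so it is sp2.
C8 — 4 σ bonds. Steric number 4, so sp3.
C9 carries 4 σ bonds, giving a steric number of 4, so it is sp3.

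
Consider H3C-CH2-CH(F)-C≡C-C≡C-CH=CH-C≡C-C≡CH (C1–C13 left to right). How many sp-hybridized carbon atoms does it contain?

8

C1: sp3
C2: sp3
C3: sp3
C4: sp ✓
C5: sp ✓
C6: sp ✓
C7: sp ✓
C8: sp2
C9: sp2
C10: sp ✓
C11: sp ✓
C12: sp ✓
C13: sp ✓
C4, C5, C6, C7, C10, C11, C12, C13 → 8 sp carbons.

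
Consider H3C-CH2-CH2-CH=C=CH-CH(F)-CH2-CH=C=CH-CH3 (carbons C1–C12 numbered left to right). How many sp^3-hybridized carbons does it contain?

6

C1: sp3 ✓
C2: sp3 ✓
C3: sp3 ✓
C4: sp2
C5: sp
C6: sp2
C7: sp3 ✓
C8: sp3 ✓
C9: sp2
C10: sp
C11: sp2
C12: sp3 ✓
C1, C2, C3, C7, C8, C12 → 6 sp3 carbons.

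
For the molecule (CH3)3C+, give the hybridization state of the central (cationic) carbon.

Three σ bonds and an empty p orbital; no lone pair → steric number 3 → sp2 and planar.

sp2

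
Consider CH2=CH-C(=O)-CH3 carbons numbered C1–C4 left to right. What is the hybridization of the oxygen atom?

sp^2

The oxygen atom has 1 σ bond and 2 lone pairs, plus one π bond: steric number 3 → sp2.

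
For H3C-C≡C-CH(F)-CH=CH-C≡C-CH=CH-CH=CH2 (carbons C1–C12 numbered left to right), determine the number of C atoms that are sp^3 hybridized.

C1: sp3 ✓
C2: sp
C3: sp
C4: sp3 ✓
C5: sp2
C6: sp2
C7: sp
C8: sp
C9: sp2
C10: sp2
C11: sp2
C12: sp2
C1, C4 → 2 sp3 carbons.

2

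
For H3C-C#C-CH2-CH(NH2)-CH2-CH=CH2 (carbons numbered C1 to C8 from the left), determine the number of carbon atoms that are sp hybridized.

2

C1: sp3
C2: sp ✓
C3: sp ✓
C4: sp3
C5: sp3
C6: sp3
C7: sp2
C8: sp2
C2, C3 → 2 sp carbons.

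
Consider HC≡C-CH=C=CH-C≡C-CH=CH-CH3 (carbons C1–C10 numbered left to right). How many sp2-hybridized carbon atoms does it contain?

4

C1: sp
C2: sp
C3: sp2 ✓
C4: sp
C5: sp2 ✓
C6: sp
C7: sp
C8: sp2 ✓
C9: sp2 ✓
C10: sp3
C3, C5, C8, C9 → 4 sp2 carbons.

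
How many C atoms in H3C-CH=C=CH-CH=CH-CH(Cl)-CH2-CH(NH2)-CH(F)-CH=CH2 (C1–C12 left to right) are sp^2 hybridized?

6

C1: sp3
C2: sp2 ✓
C3: sp
C4: sp2 ✓
C5: sp2 ✓
C6: sp2 ✓
C7: sp3
C8: sp3
C9: sp3
C10: sp3
C11: sp2 ✓
C12: sp2 ✓
C2, C4, C5, C6, C11, C12 → 6 sp2 carbons.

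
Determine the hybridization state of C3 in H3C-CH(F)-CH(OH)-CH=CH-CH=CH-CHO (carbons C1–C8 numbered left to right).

sp3

C3 carries 4 σ bonds, giving a steric number of 4, so it is sp3.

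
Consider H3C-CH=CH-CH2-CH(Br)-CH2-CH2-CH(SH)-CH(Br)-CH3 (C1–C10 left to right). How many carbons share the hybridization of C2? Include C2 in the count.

2

C2 is sp2 (one π bond).
C1: sp3
C2: sp2 ✓
C3: sp2 ✓
C4: sp3
C5: sp3
C6: sp3
C7: sp3
C8: sp3
C9: sp3
C10: sp3
2 carbons are sp2.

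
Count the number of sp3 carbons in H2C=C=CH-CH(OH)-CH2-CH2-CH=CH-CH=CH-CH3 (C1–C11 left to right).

C1: sp2
C2: sp
C3: sp2
C4: sp3 ✓
C5: sp3 ✓
C6: sp3 ✓
C7: sp2
C8: sp2
C9: sp2
C10: sp2
C11: sp3 ✓
C4, C5, C6, C11 → 4 sp3 carbons.

4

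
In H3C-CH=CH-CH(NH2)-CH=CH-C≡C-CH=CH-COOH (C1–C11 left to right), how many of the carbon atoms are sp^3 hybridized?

C1: sp3 ✓
C2: sp2
C3: sp2
C4: sp3 ✓
C5: sp2
C6: sp2
C7: sp
C8: sp
C9: sp2
C10: sp2
C11: sp2
C1, C4 → 2 sp3 carbons.

2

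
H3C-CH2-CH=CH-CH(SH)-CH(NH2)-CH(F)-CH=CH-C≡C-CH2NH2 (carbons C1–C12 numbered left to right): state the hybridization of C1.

sp^3

C1 has 4 σ bonds: steric number 4 → sp3.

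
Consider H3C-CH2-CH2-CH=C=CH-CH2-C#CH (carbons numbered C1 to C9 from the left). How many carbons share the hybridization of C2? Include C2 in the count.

4

C2 is sp3 (only σ bonds).
C1: sp3 ✓
C2: sp3 ✓
C3: sp3 ✓
C4: sp2
C5: sp
C6: sp2
C7: sp3 ✓
C8: sp
C9: sp
4 carbons are sp3.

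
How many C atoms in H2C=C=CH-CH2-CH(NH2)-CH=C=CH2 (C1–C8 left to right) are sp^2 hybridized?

4

C1: sp2 ✓
C2: sp
C3: sp2 ✓
C4: sp3
C5: sp3
C6: sp2 ✓
C7: sp
C8: sp2 ✓
C1, C3, C6, C8 → 4 sp2 carbons.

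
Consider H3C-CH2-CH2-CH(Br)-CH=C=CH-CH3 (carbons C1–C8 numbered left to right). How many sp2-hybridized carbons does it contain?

C1: sp3
C2: sp3
C3: sp3
C4: sp3
C5: sp2 ✓
C6: sp
C7: sp2 ✓
C8: sp3
C5, C7 → 2 sp2 carbons.

2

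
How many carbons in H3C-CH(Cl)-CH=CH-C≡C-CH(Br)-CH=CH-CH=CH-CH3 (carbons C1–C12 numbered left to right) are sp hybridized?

2

C1: sp3
C2: sp3
C3: sp2
C4: sp2
C5: sp ✓
C6: sp ✓
C7: sp3
C8: sp2
C9: sp2
C10: sp2
C11: sp2
C12: sp3
C5, C6 → 2 sp carbons.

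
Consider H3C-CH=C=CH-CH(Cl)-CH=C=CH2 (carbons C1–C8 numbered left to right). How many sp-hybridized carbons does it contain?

C1: sp3
C2: sp2
C3: sp ✓
C4: sp2
C5: sp3
C6: sp2
C7: sp ✓
C8: sp2
C3, C7 → 2 sp carbons.

2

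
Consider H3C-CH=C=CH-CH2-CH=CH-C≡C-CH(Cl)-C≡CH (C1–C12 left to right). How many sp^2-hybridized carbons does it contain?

4

C1: sp3
C2: sp2 ✓
C3: sp
C4: sp2 ✓
C5: sp3
C6: sp2 ✓
C7: sp2 ✓
C8: sp
C9: sp
C10: sp3
C11: sp
C12: sp
C2, C4, C6, C7 → 4 sp2 carbons.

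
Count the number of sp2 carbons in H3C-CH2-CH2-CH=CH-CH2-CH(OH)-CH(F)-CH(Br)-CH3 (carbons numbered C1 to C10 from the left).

C1: sp3
C2: sp3
C3: sp3
C4: sp2 ✓
C5: sp2 ✓
C6: sp3
C7: sp3
C8: sp3
C9: sp3
C10: sp3
C4, C5 → 2 sp2 carbons.

2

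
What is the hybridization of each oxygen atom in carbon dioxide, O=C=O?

One σ bond + two lone pairs = steric number 3 → sp2.

sp2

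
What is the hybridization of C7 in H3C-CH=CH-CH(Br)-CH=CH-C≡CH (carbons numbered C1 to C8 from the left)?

C7: 2 σ bonds, plus two π bonds; 2 regions of electron density → sp.

sp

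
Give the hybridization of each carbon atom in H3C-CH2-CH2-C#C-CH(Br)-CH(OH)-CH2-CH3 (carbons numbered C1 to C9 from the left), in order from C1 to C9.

C1 carries 4 σ bonds, giving a steric number of 4, so it is sp3.
C2 is sp3: 4 σ bonds, 4 electron-density regions.
C3: 4 σ bonds; 4 regions of electron density → sp3.
C4 has 2 σ bonds, plus two π bonds: steric number 2 → sp.
C5 — 2 σ bonds, plus two π bonds. Steric number 2, so sp.
C6 — 4 σ bonds. Steric number 4, so sp3.
C7: 4 σ bonds — 4 electron domains, sp3.
C8 — 4 σ bonds. Steric number 4, so sp3.
C9: 4 σ bonds — 4 electron domains, sp3.

C1 sp3, C2 sp3, C3 sp3, C4 sp, C5 sp, C6 sp3, C7 sp3, C8 sp3, C9 sp3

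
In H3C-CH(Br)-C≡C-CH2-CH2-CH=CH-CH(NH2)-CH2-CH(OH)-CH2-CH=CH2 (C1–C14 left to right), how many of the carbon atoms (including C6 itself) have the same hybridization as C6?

8

C6 is sp3 (only σ bonds).
C1: sp3 ✓
C2: sp3 ✓
C3: sp
C4: sp
C5: sp3 ✓
C6: sp3 ✓
C7: sp2
C8: sp2
C9: sp3 ✓
C10: sp3 ✓
C11: sp3 ✓
C12: sp3 ✓
C13: sp2
C14: sp2
8 carbons are sp3.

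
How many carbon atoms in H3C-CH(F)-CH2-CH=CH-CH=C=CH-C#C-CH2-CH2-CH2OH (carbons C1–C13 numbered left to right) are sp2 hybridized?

C1: sp3
C2: sp3
C3: sp3
C4: sp2 ✓
C5: sp2 ✓
C6: sp2 ✓
C7: sp
C8: sp2 ✓
C9: sp
C10: sp
C11: sp3
C12: sp3
C13: sp3
C4, C5, C6, C8 → 4 sp2 carbons.

4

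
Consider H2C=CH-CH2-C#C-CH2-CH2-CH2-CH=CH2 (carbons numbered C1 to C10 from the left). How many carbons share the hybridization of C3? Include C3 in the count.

C3 is sp3 (only σ bonds).
C1: sp2
C2: sp2
C3: sp3 ✓
C4: sp
C5: sp
C6: sp3 ✓
C7: sp3 ✓
C8: sp3 ✓
C9: sp2
C10: sp2
4 carbons are sp3.

4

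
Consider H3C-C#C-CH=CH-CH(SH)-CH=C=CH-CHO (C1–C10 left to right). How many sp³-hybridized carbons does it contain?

2

C1: sp3 ✓
C2: sp
C3: sp
C4: sp2
C5: sp2
C6: sp3 ✓
C7: sp2
C8: sp
C9: sp2
C10: sp2
C1, C6 → 2 sp3 carbons.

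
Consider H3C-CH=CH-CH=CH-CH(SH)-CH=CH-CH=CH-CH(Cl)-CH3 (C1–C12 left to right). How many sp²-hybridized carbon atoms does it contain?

C1: sp3
C2: sp2 ✓
C3: sp2 ✓
C4: sp2 ✓
C5: sp2 ✓
C6: sp3
C7: sp2 ✓
C8: sp2 ✓
C9: sp2 ✓
C10: sp2 ✓
C11: sp3
C12: sp3
C2, C3, C4, C5, C7, C8, C9, C10 → 8 sp2 carbons.

8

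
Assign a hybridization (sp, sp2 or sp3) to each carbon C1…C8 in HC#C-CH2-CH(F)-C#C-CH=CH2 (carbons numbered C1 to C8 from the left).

C1 (2 σ bonds, plus two π bonds) has steric number 2: sp.
C2 has 2 σ bonds, plus two π bonds: steric number 2 → sp.
C3: 4 σ bonds — 4 electron domains, sp3.
C4 (4 σ bonds) has steric number 4: sp3.
C5 is sp: 2 σ bonds, plus two π bonds, 2 electron-density regions.
C6 is sp: 2 σ bonds, plus two π bonds, 2 electron-density regions.
C7 has 3 σ bonds, plus one π bond: steric number 3 → sp2.
C8 — 3 σ bonds, plus one π bond. Steric number 3, so sp2.

C1 sp, C2 sp, C3 sp3, C4 sp3, C5 sp, C6 sp, C7 sp2, C8 sp2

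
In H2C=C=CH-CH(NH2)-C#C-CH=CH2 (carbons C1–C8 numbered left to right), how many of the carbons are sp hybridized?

C1: sp2
C2: sp ✓
C3: sp2
C4: sp3
C5: sp ✓
C6: sp ✓
C7: sp2
C8: sp2
C2, C5, C6 → 3 sp carbons.

3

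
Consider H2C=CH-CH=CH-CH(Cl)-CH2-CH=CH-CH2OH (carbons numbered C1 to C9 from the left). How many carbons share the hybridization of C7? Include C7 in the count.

C7 is sp2 (one π bond).
C1: sp2 ✓
C2: sp2 ✓
C3: sp2 ✓
C4: sp2 ✓
C5: sp3
C6: sp3
C7: sp2 ✓
C8: sp2 ✓
C9: sp3
6 carbons are sp2.

6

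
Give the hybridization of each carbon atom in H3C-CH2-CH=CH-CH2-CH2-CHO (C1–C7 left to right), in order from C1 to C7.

C1 sp3, C2 sp3, C3 sp2, C4 sp2, C5 sp3, C6 sp3, C7 sp2

C1 carries 4 σ bonds, giving a steric number of 4, so it is sp3.
C2 is sp3: 4 σ bonds, 4 electron-density regions.
C3: 3 σ bonds, plus one π bond — 3 electron domains, sp2.
C4 is sp2: 3 σ bonds, plus one π bond, 3 electron-density regions.
C5: 4 σ bonds; 4 regions of electron density → sp3.
C6: 4 σ bonds; 4 regions of electron density → sp3.
C7 is sp2: 3 σ bonds, plus one π bond, 3 electron-density regions.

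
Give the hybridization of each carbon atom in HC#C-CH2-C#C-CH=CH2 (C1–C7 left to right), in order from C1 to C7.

C1 sp, C2 sp, C3 sp3, C4 sp, C5 sp, C6 sp2, C7 sp2

C1: 2 σ bonds, plus two π bonds — 2 electron domains, sp.
C2 is sp: 2 σ bonds, plus two π bonds, 2 electron-density regions.
C3: 4 σ bonds; 4 regions of electron density → sp3.
C4 has 2 σ bonds, plus two π bonds: steric number 2 → sp.
C5 — 2 σ bonds, plus two π bonds. Steric number 2, so sp.
C6: 3 σ bonds, plus one π bond — 3 electron domains, sp2.
C7: 3 σ bonds, plus one π bond — 3 electron domains, sp2.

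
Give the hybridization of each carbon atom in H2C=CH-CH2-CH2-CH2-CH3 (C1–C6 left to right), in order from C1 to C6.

C1 — 3 σ bonds, plus one π bond. Steric number 3, so sp2.
C2 (3 σ bonds, plus one π bond) has steric number 3: sp2.
C3 is sp3: 4 σ bonds, 4 electron-density regions.
C4 (4 σ bonds) has steric number 4: sp3.
C5: 4 σ bonds; 4 regions of electron density → sp3.
C6 (4 σ bonds) has steric number 4: sp3.

C1 sp2, C2 sp2, C3 sp3, C4 sp3, C5 sp3, C6 sp3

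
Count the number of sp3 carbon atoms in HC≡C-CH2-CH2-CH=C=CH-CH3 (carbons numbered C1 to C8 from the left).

3

C1: sp
C2: sp
C3: sp3 ✓
C4: sp3 ✓
C5: sp2
C6: sp
C7: sp2
C8: sp3 ✓
C3, C4, C8 → 3 sp3 carbons.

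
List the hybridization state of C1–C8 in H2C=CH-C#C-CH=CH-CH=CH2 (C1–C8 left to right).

C1 carries 3 σ bonds, plus one π bond, giving a steric number of 3, so it is sp2.
C2: 3 σ bonds, plus one π bond; 3 regions of electron density → sp2.
C3: 2 σ bonds, plus two π bonds — 2 electron domains, sp.
C4 has 2 σ bonds, plus two π bonds: steric number 2 → sp.
C5 — 3 σ bonds, plus one π bond. Steric number 3, so sp2.
C6 is sp2: 3 σ bonds, plus one π bond, 3 electron-density regions.
C7 is sp2: 3 σ bonds, plus one π bond, 3 electron-density regions.
C8: 3 σ bonds, plus one π bond — 3 electron domains, sp2.

C1 sp2, C2 sp2, C3 sp, C4 sp, C5 sp2, C6 sp2, C7 sp2, C8 sp2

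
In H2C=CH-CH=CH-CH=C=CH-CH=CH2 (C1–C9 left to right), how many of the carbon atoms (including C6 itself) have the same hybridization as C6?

1

C6 is sp (two π bonds).
C1: sp2
C2: sp2
C3: sp2
C4: sp2
C5: sp2
C6: sp ✓
C7: sp2
C8: sp2
C9: sp2
1 carbon is sp.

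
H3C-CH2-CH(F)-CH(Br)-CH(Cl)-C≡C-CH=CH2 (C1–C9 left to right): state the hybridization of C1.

C1: 4 σ bonds; 4 regions of electron density → sp3.

sp³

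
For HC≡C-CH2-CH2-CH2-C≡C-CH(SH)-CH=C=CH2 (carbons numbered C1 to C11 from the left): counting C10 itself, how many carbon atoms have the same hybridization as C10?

C10 is sp (two π bonds).
C1: sp ✓
C2: sp ✓
C3: sp3
C4: sp3
C5: sp3
C6: sp ✓
C7: sp ✓
C8: sp3
C9: sp2
C10: sp ✓
C11: sp2
5 carbons are sp.

5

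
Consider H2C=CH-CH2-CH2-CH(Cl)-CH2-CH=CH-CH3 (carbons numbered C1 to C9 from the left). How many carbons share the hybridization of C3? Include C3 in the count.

C3 is sp3 (only σ bonds).
C1: sp2
C2: sp2
C3: sp3 ✓
C4: sp3 ✓
C5: sp3 ✓
C6: sp3 ✓
C7: sp2
C8: sp2
C9: sp3 ✓
5 carbons are sp3.

5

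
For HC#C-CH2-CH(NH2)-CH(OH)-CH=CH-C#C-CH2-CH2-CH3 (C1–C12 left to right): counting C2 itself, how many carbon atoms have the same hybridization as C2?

4

C2 is sp (two π bonds).
C1: sp ✓
C2: sp ✓
C3: sp3
C4: sp3
C5: sp3
C6: sp2
C7: sp2
C8: sp ✓
C9: sp ✓
C10: sp3
C11: sp3
C12: sp3
4 carbons are sp.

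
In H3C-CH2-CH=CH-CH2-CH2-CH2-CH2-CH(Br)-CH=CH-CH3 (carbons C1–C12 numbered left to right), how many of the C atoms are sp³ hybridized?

C1: sp3 ✓
C2: sp3 ✓
C3: sp2
C4: sp2
C5: sp3 ✓
C6: sp3 ✓
C7: sp3 ✓
C8: sp3 ✓
C9: sp3 ✓
C10: sp2
C11: sp2
C12: sp3 ✓
C1, C2, C5, C6, C7, C8, C9, C12 → 8 sp3 carbons.

8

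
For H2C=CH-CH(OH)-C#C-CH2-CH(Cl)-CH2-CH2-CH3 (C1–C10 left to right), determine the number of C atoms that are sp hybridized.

2

C1: sp2
C2: sp2
C3: sp3
C4: sp ✓
C5: sp ✓
C6: sp3
C7: sp3
C8: sp3
C9: sp3
C10: sp3
C4, C5 → 2 sp carbons.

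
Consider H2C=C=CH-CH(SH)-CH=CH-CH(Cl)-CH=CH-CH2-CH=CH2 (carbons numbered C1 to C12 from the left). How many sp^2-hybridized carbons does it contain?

C1: sp2 ✓
C2: sp
C3: sp2 ✓
C4: sp3
C5: sp2 ✓
C6: sp2 ✓
C7: sp3
C8: sp2 ✓
C9: sp2 ✓
C10: sp3
C11: sp2 ✓
C12: sp2 ✓
C1, C3, C5, C6, C8, C9, C11, C12 → 8 sp2 carbons.

8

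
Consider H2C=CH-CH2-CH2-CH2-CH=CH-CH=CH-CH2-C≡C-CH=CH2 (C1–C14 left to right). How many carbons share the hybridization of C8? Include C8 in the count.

C8 is sp2 (one π bond).
C1: sp2 ✓
C2: sp2 ✓
C3: sp3
C4: sp3
C5: sp3
C6: sp2 ✓
C7: sp2 ✓
C8: sp2 ✓
C9: sp2 ✓
C10: sp3
C11: sp
C12: sp
C13: sp2 ✓
C14: sp2 ✓
8 carbons are sp2.

8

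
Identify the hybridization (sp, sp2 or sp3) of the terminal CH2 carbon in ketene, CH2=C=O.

sp2

The terminal CH2 carbon — 3 σ bonds, plus one π bond. Steric number 3, so sp2.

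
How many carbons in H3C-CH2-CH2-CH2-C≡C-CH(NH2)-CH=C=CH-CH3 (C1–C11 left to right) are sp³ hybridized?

6

C1: sp3 ✓
C2: sp3 ✓
C3: sp3 ✓
C4: sp3 ✓
C5: sp
C6: sp
C7: sp3 ✓
C8: sp2
C9: sp
C10: sp2
C11: sp3 ✓
C1, C2, C3, C4, C7, C11 → 6 sp3 carbons.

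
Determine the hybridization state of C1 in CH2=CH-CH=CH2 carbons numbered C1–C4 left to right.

C1 carries 3 σ bonds, plus one π bond, giving a steric number of 3, so it is sp2.

sp²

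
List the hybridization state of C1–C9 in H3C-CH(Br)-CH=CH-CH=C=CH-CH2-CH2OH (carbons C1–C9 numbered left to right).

C1 — 4 σ bonds. Steric number 4, so sp3.
C2 (4 σ bonds) has steric number 4: sp3.
C3 carries 3 σ bonds, plus one π bond, giving a steric number of 3, so it is sp2.
C4 is sp2: 3 σ bonds, plus one π bond, 3 electron-density regions.
C5 carries 3 σ bonds, plus one π bond, giving a steric number of 3, so it is sp2.
C6: 2 σ bonds, plus two π bonds; 2 regions of electron density → sp.
C7: 3 σ bonds, plus one π bond — 3 electron domains, sp2.
C8: 4 σ bonds; 4 regions of electron density → sp3.
C9 (4 σ bonds) has steric number 4: sp3.

C1 sp3, C2 sp3, C3 sp2, C4 sp2, C5 sp2, C6 sp, C7 sp2, C8 sp3, C9 sp3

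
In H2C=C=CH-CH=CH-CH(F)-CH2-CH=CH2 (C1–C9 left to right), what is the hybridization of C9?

sp²

C9 carries 3 σ bonds, plus one π bond, giving a steric number of 3, so it is sp2.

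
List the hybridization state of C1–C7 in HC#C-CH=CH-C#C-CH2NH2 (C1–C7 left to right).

C1: 2 σ bonds, plus two π bonds; 2 regions of electron density → sp.
C2 is sp: 2 σ bonds, plus two π bonds, 2 electron-density regions.
C3 carries 3 σ bonds, plus one π bond, giving a steric number of 3, so it is sp2.
C4 — 3 σ bonds, plus one π bond. Steric number 3, so sp2.
C5 — 2 σ bonds, plus two π bonds. Steric number 2, so sp.
C6: 2 σ bonds, plus two π bonds; 2 regions of electron density → sp.
C7 has 4 σ bonds: steric number 4 → sp3.

C1 sp, C2 sp, C3 sp2, C4 sp2, C5 sp, C6 sp, C7 sp3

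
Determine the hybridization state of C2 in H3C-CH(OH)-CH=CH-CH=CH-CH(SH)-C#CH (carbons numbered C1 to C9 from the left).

C2 is sp3: 4 σ bonds, 4 electron-density regions.

sp³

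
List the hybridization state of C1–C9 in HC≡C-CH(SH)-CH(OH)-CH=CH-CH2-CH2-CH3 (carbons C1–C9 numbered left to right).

C1 carries 2 σ bonds, plus two π bonds, giving a steric number of 2, so it is sp.
C2: 2 σ bonds, plus two π bonds — 2 electron domains, sp.
C3 — 4 σ bonds. Steric number 4, so sp3.
C4 — 4 σ bonds. Steric number 4, so sp3.
C5 — 3 σ bonds, plus one π bond. Steric number 3, so sp2.
C6 (3 σ bonds, plus one π bond) has steric number 3: sp2.
C7 carries 4 σ bonds, giving a steric number of 4, so it is sp3.
C8 — 4 σ bonds. Steric number 4, so sp3.
C9 is sp3: 4 σ bonds, 4 electron-density regions.

C1 sp, C2 sp, C3 sp3, C4 sp3, C5 sp2, C6 sp2, C7 sp3, C8 sp3, C9 sp3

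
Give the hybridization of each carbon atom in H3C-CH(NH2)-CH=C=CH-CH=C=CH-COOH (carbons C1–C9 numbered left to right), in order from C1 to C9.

C1: 4 σ bonds; 4 regions of electron density → sp3.
C2 is sp3: 4 σ bonds, 4 electron-density regions.
C3: 3 σ bonds, plus one π bond — 3 electron domains, sp2.
C4: 2 σ bonds, plus two π bonds — 2 electron domains, sp.
C5 (3 σ bonds, plus one π bond) has steric number 3: sp2.
C6 is sp2: 3 σ bonds, plus one π bond, 3 electron-density regions.
C7 — 2 σ bonds, plus two π bonds. Steric number 2, so sp.
C8 is sp2: 3 σ bonds, plus one π bond, 3 electron-density regions.
C9 is sp2: 3 σ bonds, plus one π bond, 3 electron-density regions.

C1 sp3, C2 sp3, C3 sp2, C4 sp, C5 sp2, C6 sp2, C7 sp, C8 sp2, C9 sp2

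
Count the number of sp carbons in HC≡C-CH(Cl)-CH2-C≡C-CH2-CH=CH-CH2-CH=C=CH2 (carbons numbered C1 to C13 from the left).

5

C1: sp ✓
C2: sp ✓
C3: sp3
C4: sp3
C5: sp ✓
C6: sp ✓
C7: sp3
C8: sp2
C9: sp2
C10: sp3
C11: sp2
C12: sp ✓
C13: sp2
C1, C2, C5, C6, C12 → 5 sp carbons.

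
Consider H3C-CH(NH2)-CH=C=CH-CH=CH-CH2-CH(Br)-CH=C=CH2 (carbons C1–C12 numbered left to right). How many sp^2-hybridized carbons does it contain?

6

C1: sp3
C2: sp3
C3: sp2 ✓
C4: sp
C5: sp2 ✓
C6: sp2 ✓
C7: sp2 ✓
C8: sp3
C9: sp3
C10: sp2 ✓
C11: sp
C12: sp2 ✓
C3, C5, C6, C7, C10, C12 → 6 sp2 carbons.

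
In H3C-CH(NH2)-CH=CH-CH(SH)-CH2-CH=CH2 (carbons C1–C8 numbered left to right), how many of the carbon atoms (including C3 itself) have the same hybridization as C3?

C3 is sp2 (one π bond).
C1: sp3
C2: sp3
C3: sp2 ✓
C4: sp2 ✓
C5: sp3
C6: sp3
C7: sp2 ✓
C8: sp2 ✓
4 carbons are sp2.

4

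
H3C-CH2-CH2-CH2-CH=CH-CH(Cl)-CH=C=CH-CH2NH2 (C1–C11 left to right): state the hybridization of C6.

sp2

C6: 3 σ bonds, plus one π bond; 3 regions of electron density → sp2.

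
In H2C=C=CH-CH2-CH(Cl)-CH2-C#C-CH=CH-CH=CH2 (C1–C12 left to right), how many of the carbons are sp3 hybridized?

C1: sp2
C2: sp
C3: sp2
C4: sp3 ✓
C5: sp3 ✓
C6: sp3 ✓
C7: sp
C8: sp
C9: sp2
C10: sp2
C11: sp2
C12: sp2
C4, C5, C6 → 3 sp3 carbons.

3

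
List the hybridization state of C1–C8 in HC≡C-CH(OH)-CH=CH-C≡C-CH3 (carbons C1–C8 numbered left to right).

C1 is sp: 2 σ bonds, plus two π bonds, 2 electron-density regions.
C2 (2 σ bonds, plus two π bonds) has steric number 2: sp.
C3 is sp3: 4 σ bonds, 4 electron-density regions.
C4: 3 σ bonds, plus one π bond; 3 regions of electron density → sp2.
C5 (3 σ bonds, plus one π bond) has steric number 3: sp2.
C6: 2 σ bonds, plus two π bonds — 2 electron domains, sp.
C7 has 2 σ bonds, plus two π bonds: steric number 2 → sp.
C8 carries 4 σ bonds, giving a steric number of 4, so it is sp3.

C1 sp, C2 sp, C3 sp3, C4 sp2, C5 sp2, C6 sp, C7 sp, C8 sp3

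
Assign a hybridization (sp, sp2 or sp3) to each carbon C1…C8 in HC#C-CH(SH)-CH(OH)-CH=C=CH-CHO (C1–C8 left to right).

C1: 2 σ bonds, plus two π bonds; 2 regions of electron density → sp.
C2 (2 σ bonds, plus two π bonds) has steric number 2: sp.
C3 is sp3: 4 σ bonds, 4 electron-density regions.
C4 has 4 σ bonds: steric number 4 → sp3.
C5 — 3 σ bonds, plus one π bond. Steric number 3, so sp2.
C6 carries 2 σ bonds, plus two π bonds, giving a steric number of 2, so it is sp.
C7 carries 3 σ bonds, plus one π bond, giving a steric number of 3, so it is sp2.
C8: 3 σ bonds, plus one π bond — 3 electron domains, sp2.

C1 sp, C2 sp, C3 sp3, C4 sp3, C5 sp2, C6 sp, C7 sp2, C8 sp2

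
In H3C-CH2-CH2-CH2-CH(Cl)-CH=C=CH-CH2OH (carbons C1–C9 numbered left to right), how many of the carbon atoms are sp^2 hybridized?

C1: sp3
C2: sp3
C3: sp3
C4: sp3
C5: sp3
C6: sp2 ✓
C7: sp
C8: sp2 ✓
C9: sp3
C6, C8 → 2 sp2 carbons.

2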